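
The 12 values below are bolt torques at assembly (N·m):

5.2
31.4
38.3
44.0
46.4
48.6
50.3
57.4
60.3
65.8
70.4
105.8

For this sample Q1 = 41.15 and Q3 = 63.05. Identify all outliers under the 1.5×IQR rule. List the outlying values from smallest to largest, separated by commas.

5.2, 105.8

IQR = Q3 − Q1 = 63.05 − 41.15 = 21.90.
Lower fence = Q1 − 1.5·IQR = 41.15 − 32.85 = 8.30.
Upper fence = Q3 + 1.5·IQR = 63.05 + 32.85 = 95.90.
5.2 < 8.30 → outlier.
105.8 > 95.90 → outlier.
All remaining values lie within [8.30, 95.90].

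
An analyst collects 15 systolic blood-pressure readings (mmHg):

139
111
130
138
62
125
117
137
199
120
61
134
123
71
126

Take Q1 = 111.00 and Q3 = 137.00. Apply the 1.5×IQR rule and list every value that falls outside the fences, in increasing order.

IQR = Q3 − Q1 = 137.00 − 111.00 = 26.00.
Lower fence = Q1 − 1.5·IQR = 111.00 − 39.00 = 72.00.
Upper fence = Q3 + 1.5·IQR = 137.00 + 39.00 = 176.00.
61 < 72.00 → outlier.
62 < 72.00 → outlier.
71 < 72.00 → outlier.
199 > 176.00 → outlier.
All remaining values lie within [72.00, 176.00].

61, 62, 71, 199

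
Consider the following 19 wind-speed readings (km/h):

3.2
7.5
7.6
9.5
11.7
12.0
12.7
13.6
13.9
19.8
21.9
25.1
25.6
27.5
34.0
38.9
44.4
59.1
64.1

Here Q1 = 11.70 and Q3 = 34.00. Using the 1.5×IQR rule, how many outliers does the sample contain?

0

IQR = 22.30; fences at 11.70 − 33.45 = -21.75 and 34.00 + 33.45 = 67.45.
Every value lies within the cutoffs.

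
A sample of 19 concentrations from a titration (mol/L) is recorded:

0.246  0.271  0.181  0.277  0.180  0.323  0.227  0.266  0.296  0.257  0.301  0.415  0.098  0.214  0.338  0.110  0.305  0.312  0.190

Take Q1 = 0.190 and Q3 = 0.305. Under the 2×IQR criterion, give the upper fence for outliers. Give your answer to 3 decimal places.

0.535

IQR = Q3 − Q1 = 0.305 − 0.190 = 0.115.
Lower fence = Q1 − 2·IQR = 0.190 − 0.230 = -0.040.
Upper fence = Q3 + 2·IQR = 0.305 + 0.230 = 0.535.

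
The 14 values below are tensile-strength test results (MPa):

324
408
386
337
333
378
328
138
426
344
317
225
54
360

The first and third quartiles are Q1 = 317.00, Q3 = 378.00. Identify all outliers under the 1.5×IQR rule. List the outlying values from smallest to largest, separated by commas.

IQR = Q3 − Q1 = 378.00 − 317.00 = 61.00.
Lower fence = Q1 − 1.5·IQR = 317.00 − 91.50 = 225.50.
Upper fence = Q3 + 1.5·IQR = 378.00 + 91.50 = 469.50.
54 < 225.50 → outlier.
138 < 225.50 → outlier.
225 < 225.50 → outlier.
All remaining values lie within [225.50, 469.50].

54, 138, 225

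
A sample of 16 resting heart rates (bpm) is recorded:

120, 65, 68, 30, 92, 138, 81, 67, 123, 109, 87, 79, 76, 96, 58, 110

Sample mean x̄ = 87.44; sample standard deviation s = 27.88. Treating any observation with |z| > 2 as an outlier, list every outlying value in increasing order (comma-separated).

30

Cutoffs at x̄ ± 2s: 87.44 ± 2·27.88 = [31.68, 143.20].
30: z = -2.06, |z| > 2 → outlier.
Every other value lies within [31.68, 143.20].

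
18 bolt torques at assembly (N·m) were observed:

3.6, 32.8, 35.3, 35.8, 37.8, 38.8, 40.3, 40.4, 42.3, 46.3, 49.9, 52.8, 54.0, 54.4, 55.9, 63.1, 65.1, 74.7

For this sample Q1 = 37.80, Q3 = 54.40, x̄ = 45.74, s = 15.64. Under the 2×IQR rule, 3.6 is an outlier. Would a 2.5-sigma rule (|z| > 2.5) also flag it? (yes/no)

yes

z = (3.6 − 45.74) / 15.64 = -2.69.
|z| = 2.69 > 2.5.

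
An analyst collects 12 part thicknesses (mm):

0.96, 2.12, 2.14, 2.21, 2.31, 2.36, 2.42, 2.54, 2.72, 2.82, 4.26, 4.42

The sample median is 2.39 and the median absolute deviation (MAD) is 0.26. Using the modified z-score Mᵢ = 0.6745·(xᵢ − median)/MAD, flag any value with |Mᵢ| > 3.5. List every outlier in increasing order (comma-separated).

|Mᵢ| > 3.5 ⇔ |xᵢ − 2.39| > 3.5·0.26/0.6745 = 1.35.
So outliers lie outside [1.04, 3.74].
0.96: M = -3.71 → outlier.
4.26: M = 4.85 → outlier.
4.42: M = 5.27 → outlier.

0.96, 4.26, 4.42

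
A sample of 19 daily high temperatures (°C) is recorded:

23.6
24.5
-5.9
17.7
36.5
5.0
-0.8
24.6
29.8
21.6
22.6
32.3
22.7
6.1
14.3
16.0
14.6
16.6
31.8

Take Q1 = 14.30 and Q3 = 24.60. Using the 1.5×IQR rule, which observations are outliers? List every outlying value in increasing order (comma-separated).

IQR = Q3 − Q1 = 24.60 − 14.30 = 10.30.
Lower fence = Q1 − 1.5·IQR = 14.30 − 15.45 = -1.15.
Upper fence = Q3 + 1.5·IQR = 24.60 + 15.45 = 40.05.
-5.9 < -1.15 → outlier.
All remaining values lie within [-1.15, 40.05].

-5.9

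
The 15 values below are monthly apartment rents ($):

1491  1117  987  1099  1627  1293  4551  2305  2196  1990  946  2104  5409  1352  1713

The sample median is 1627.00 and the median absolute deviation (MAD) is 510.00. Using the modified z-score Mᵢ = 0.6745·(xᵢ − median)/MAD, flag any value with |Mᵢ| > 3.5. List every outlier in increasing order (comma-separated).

4551, 5409

|Mᵢ| > 3.5 ⇔ |xᵢ − 1627.00| > 3.5·510.00/0.6745 = 2646.40.
So outliers lie outside [-1019.40, 4273.40].
4551: M = 3.87 → outlier.
5409: M = 5.00 → outlier.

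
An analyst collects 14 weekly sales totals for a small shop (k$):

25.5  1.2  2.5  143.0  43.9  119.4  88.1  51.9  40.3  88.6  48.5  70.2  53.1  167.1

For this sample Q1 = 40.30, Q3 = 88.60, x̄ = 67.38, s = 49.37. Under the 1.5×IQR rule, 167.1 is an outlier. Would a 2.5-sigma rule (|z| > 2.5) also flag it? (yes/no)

z = (167.1 − 67.38) / 49.37 = 2.02.
|z| = 2.02 ≤ 2.5.

no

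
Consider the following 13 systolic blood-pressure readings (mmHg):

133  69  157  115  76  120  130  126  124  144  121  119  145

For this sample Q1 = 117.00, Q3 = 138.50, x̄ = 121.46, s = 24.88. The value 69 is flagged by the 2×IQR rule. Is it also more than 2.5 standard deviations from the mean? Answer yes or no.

z = (69 − 121.46) / 24.88 = -2.11.
|z| = 2.11 ≤ 2.5.

no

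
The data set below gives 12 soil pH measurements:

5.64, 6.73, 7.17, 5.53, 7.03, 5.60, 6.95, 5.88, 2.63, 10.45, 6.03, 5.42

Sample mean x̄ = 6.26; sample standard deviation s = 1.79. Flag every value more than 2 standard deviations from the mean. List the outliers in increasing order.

2.63, 10.45

Cutoffs at x̄ ± 2s: 6.26 ± 2·1.79 = [2.68, 9.84].
2.63: z = -2.03, |z| > 2 → outlier.
10.45: z = 2.34, |z| > 2 → outlier.
Every other value lies within [2.68, 9.84].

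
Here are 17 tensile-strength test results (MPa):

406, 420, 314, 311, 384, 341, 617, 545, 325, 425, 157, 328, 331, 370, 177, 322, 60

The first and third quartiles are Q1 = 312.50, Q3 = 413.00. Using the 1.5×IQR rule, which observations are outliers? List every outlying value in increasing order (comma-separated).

IQR = Q3 − Q1 = 413.00 − 312.50 = 100.50.
Lower fence = Q1 − 1.5·IQR = 312.50 − 150.75 = 161.75.
Upper fence = Q3 + 1.5·IQR = 413.00 + 150.75 = 563.75.
60 < 161.75 → outlier.
157 < 161.75 → outlier.
617 > 563.75 → outlier.
All remaining values lie within [161.75, 563.75].

60, 157, 617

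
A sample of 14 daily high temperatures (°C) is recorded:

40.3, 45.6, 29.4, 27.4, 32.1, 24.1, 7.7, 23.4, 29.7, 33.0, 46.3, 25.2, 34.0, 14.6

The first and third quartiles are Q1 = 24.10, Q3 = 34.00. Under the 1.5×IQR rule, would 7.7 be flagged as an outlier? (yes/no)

IQR = Q3 − Q1 = 34.00 − 24.10 = 9.90.
Lower fence = Q1 − 1.5·IQR = 24.10 − 14.85 = 9.25.
Upper fence = Q3 + 1.5·IQR = 34.00 + 14.85 = 48.85.
7.7 lies below the lower fence.

yes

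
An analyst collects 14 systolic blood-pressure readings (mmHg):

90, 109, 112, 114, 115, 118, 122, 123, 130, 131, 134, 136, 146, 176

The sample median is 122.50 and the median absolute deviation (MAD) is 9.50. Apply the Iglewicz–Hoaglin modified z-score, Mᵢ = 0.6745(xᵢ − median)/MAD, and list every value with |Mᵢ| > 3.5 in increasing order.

176

|Mᵢ| > 3.5 ⇔ |xᵢ − 122.50| > 3.5·9.50/0.6745 = 49.30.
So outliers lie outside [73.20, 171.80].
176: M = 3.80 → outlier.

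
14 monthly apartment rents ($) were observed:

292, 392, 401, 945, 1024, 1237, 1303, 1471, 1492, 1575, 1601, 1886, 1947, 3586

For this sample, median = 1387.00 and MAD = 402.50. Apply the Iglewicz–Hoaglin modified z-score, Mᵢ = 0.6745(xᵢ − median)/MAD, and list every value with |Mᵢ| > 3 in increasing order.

|Mᵢ| > 3 ⇔ |xᵢ − 1387.00| > 3·402.50/0.6745 = 1790.21.
So outliers lie outside [-403.21, 3177.21].
3586: M = 3.69 → outlier.

3586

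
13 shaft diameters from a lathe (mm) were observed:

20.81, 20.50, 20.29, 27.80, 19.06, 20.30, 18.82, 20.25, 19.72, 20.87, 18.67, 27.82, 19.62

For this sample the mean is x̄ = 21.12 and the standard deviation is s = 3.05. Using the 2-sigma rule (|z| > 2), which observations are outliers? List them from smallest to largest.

Cutoffs at x̄ ± 2s: 21.12 ± 2·3.05 = [15.02, 27.22].
27.80: z = 2.19, |z| > 2 → outlier.
27.82: z = 2.20, |z| > 2 → outlier.
Every other value lies within [15.02, 27.22].

27.80, 27.82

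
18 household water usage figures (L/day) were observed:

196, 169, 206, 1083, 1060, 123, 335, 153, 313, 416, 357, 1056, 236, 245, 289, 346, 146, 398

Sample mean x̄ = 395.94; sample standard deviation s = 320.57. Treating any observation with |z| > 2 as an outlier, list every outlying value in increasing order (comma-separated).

1056, 1060, 1083

Cutoffs at x̄ ± 2s: 395.94 ± 2·320.57 = [-245.20, 1037.08].
1056: z = 2.06, |z| > 2 → outlier.
1060: z = 2.07, |z| > 2 → outlier.
1083: z = 2.14, |z| > 2 → outlier.
Every other value lies within [-245.20, 1037.08].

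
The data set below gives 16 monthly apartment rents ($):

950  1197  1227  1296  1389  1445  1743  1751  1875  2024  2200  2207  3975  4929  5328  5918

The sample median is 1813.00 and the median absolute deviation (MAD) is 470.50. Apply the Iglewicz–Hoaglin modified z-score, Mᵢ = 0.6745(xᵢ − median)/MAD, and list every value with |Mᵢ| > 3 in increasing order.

|Mᵢ| > 3 ⇔ |xᵢ − 1813.00| > 3·470.50/0.6745 = 2092.66.
So outliers lie outside [-279.66, 3905.66].
3975: M = 3.10 → outlier.
4929: M = 4.47 → outlier.
5328: M = 5.04 → outlier.
5918: M = 5.88 → outlier.

3975, 4929, 5328, 5918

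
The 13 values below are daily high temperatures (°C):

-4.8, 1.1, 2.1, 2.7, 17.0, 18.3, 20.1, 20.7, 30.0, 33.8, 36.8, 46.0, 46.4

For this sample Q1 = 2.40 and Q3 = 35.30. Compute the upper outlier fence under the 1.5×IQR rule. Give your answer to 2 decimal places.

IQR = Q3 − Q1 = 35.30 − 2.40 = 32.90.
Lower fence = Q1 − 1.5·IQR = 2.40 − 49.35 = -46.95.
Upper fence = Q3 + 1.5·IQR = 35.30 + 49.35 = 84.65.

84.65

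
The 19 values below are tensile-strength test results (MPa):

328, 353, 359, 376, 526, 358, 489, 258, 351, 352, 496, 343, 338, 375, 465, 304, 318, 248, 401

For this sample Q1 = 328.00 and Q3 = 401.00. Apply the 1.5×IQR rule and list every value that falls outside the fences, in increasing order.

IQR = Q3 − Q1 = 401.00 − 328.00 = 73.00.
Lower fence = Q1 − 1.5·IQR = 328.00 − 109.50 = 218.50.
Upper fence = Q3 + 1.5·IQR = 401.00 + 109.50 = 510.50.
526 > 510.50 → outlier.
All remaining values lie within [218.50, 510.50].

526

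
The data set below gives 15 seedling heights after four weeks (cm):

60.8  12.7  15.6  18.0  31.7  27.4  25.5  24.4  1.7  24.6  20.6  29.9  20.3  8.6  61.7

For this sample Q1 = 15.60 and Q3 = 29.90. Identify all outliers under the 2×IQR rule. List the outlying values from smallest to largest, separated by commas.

IQR = Q3 − Q1 = 29.90 − 15.60 = 14.30.
Lower fence = Q1 − 2·IQR = 15.60 − 28.60 = -13.00.
Upper fence = Q3 + 2·IQR = 29.90 + 28.60 = 58.50.
60.8 > 58.50 → outlier.
61.7 > 58.50 → outlier.
All remaining values lie within [-13.00, 58.50].

60.8, 61.7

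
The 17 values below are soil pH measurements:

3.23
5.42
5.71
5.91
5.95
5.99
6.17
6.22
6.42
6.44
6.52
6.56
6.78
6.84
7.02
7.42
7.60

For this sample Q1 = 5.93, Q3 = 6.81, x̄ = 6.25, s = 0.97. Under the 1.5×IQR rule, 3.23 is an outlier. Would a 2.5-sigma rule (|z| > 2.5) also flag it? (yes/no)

yes

z = (3.23 − 6.25) / 0.97 = -3.11.
|z| = 3.11 > 2.5.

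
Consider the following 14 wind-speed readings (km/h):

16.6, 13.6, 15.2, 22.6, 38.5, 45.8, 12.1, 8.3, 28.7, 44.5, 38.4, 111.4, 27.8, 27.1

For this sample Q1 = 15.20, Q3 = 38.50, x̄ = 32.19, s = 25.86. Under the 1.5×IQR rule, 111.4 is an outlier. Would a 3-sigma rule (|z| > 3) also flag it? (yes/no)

yes

z = (111.4 − 32.19) / 25.86 = 3.06.
|z| = 3.06 > 3.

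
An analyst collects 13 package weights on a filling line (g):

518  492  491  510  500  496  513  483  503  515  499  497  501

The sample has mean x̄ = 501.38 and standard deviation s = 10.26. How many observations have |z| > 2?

0

Cutoffs: x̄ ± 2s = [480.86, 521.90].
Every value lies within the cutoffs.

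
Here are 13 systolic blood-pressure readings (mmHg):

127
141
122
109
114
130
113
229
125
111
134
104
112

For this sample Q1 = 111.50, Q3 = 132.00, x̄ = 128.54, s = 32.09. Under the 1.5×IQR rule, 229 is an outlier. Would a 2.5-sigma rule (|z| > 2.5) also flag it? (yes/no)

z = (229 − 128.54) / 32.09 = 3.13.
|z| = 3.13 > 2.5.

yes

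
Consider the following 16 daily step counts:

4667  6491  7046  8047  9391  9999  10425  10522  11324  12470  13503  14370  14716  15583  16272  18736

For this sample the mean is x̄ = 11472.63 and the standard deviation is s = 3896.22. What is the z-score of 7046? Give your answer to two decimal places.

z = (7046 − 11472.63) / 3896.22 = -1.14.

-1.14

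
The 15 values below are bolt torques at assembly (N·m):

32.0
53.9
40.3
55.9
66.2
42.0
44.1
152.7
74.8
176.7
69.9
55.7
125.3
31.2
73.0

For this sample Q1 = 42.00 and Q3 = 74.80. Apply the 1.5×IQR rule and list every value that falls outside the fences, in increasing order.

IQR = Q3 − Q1 = 74.80 − 42.00 = 32.80.
Lower fence = Q1 − 1.5·IQR = 42.00 − 49.20 = -7.20.
Upper fence = Q3 + 1.5·IQR = 74.80 + 49.20 = 124.00.
125.3 > 124.00 → outlier.
152.7 > 124.00 → outlier.
176.7 > 124.00 → outlier.
All remaining values lie within [-7.20, 124.00].

125.3, 152.7, 176.7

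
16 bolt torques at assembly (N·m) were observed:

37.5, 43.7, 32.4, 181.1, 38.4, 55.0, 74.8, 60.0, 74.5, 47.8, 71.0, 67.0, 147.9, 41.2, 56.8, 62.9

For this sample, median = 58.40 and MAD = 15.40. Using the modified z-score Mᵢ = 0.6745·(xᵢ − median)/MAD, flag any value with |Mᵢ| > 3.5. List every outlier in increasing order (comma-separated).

147.9, 181.1

|Mᵢ| > 3.5 ⇔ |xᵢ − 58.40| > 3.5·15.40/0.6745 = 79.91.
So outliers lie outside [-21.51, 138.31].
147.9: M = 3.92 → outlier.
181.1: M = 5.37 → outlier.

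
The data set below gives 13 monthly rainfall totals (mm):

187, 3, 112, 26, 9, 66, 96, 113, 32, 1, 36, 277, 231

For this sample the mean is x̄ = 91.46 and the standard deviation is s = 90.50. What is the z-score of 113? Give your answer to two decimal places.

0.24

z = (113 − 91.46) / 90.50 = 0.24.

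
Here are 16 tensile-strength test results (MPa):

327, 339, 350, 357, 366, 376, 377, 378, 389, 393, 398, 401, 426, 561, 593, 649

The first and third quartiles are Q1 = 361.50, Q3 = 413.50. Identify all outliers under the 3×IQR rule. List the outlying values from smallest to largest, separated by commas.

IQR = Q3 − Q1 = 413.50 − 361.50 = 52.00.
Lower fence = Q1 − 3·IQR = 361.50 − 156.00 = 205.50.
Upper fence = Q3 + 3·IQR = 413.50 + 156.00 = 569.50.
593 > 569.50 → outlier.
649 > 569.50 → outlier.
All remaining values lie within [205.50, 569.50].

593, 649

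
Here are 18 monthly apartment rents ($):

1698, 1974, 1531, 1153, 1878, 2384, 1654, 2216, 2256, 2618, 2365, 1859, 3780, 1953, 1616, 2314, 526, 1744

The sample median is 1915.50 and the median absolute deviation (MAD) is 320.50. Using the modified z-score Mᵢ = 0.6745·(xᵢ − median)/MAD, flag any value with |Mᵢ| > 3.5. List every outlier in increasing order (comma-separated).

3780

|Mᵢ| > 3.5 ⇔ |xᵢ − 1915.50| > 3.5·320.50/0.6745 = 1663.08.
So outliers lie outside [252.42, 3578.58].
3780: M = 3.92 → outlier.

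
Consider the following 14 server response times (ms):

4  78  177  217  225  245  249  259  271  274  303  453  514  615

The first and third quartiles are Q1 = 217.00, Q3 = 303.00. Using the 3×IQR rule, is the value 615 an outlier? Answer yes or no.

yes

IQR = Q3 − Q1 = 303.00 − 217.00 = 86.00.
Lower fence = Q1 − 3·IQR = 217.00 − 258.00 = -41.00.
Upper fence = Q3 + 3·IQR = 303.00 + 258.00 = 561.00.
615 lies above the upper fence.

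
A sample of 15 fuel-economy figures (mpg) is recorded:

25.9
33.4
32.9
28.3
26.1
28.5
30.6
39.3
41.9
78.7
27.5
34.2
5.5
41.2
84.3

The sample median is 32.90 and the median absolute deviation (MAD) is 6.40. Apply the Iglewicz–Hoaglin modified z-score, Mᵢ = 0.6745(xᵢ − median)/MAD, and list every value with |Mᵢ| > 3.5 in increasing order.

|Mᵢ| > 3.5 ⇔ |xᵢ − 32.90| > 3.5·6.40/0.6745 = 33.21.
So outliers lie outside [-0.31, 66.11].
78.7: M = 4.83 → outlier.
84.3: M = 5.42 → outlier.

78.7, 84.3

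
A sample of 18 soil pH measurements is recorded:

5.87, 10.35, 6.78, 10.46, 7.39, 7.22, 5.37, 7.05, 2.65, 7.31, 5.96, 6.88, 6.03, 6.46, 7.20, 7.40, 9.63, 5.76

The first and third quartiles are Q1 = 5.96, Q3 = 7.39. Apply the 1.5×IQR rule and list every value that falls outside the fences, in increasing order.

2.65, 9.63, 10.35, 10.46

IQR = Q3 − Q1 = 7.39 − 5.96 = 1.43.
Lower fence = Q1 − 1.5·IQR = 5.96 − 2.145 = 3.815.
Upper fence = Q3 + 1.5·IQR = 7.39 + 2.145 = 9.535.
2.65 < 3.815 → outlier.
9.63 > 9.535 → outlier.
10.35 > 9.535 → outlier.
10.46 > 9.535 → outlier.
All remaining values lie within [3.815, 9.535].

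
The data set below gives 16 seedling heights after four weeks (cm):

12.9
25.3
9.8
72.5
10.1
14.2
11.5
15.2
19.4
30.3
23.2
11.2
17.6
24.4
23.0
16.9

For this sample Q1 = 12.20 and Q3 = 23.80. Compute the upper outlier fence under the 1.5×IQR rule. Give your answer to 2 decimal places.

41.20

IQR = Q3 − Q1 = 23.80 − 12.20 = 11.60.
Lower fence = Q1 − 1.5·IQR = 12.20 − 17.40 = -5.20.
Upper fence = Q3 + 1.5·IQR = 23.80 + 17.40 = 41.20.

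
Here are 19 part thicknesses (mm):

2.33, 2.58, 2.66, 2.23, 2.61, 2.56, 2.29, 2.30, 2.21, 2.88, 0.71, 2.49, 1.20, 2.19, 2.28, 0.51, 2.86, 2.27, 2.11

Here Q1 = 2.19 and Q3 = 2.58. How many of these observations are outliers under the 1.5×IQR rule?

IQR = 0.39; fences at 2.19 − 0.585 = 1.605 and 2.58 + 0.585 = 3.165.
Outside the cutoffs: 0.51, 0.71, 1.20.

3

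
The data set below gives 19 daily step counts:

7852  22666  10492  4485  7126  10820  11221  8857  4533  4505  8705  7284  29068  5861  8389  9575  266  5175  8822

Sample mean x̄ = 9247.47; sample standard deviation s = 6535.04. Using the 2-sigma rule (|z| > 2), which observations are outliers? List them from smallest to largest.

Cutoffs at x̄ ± 2s: 9247.47 ± 2·6535.04 = [-3822.61, 22317.55].
22666: z = 2.05, |z| > 2 → outlier.
29068: z = 3.03, |z| > 2 → outlier.
Every other value lies within [-3822.61, 22317.55].

22666, 29068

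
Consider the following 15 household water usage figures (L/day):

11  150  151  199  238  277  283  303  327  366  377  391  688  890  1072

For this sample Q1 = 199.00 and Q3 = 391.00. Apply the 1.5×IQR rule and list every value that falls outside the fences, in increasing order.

IQR = Q3 − Q1 = 391.00 − 199.00 = 192.00.
Lower fence = Q1 − 1.5·IQR = 199.00 − 288.00 = -89.00.
Upper fence = Q3 + 1.5·IQR = 391.00 + 288.00 = 679.00.
688 > 679.00 → outlier.
890 > 679.00 → outlier.
1072 > 679.00 → outlier.
All remaining values lie within [-89.00, 679.00].

688, 890, 1072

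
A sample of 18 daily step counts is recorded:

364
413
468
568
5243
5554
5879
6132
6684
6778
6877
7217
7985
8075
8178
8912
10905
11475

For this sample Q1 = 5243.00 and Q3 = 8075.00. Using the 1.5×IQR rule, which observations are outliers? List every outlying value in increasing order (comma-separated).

364, 413, 468, 568

IQR = Q3 − Q1 = 8075.00 − 5243.00 = 2832.00.
Lower fence = Q1 − 1.5·IQR = 5243.00 − 4248.00 = 995.00.
Upper fence = Q3 + 1.5·IQR = 8075.00 + 4248.00 = 12323.00.
364 < 995.00 → outlier.
413 < 995.00 → outlier.
468 < 995.00 → outlier.
568 < 995.00 → outlier.
All remaining values lie within [995.00, 12323.00].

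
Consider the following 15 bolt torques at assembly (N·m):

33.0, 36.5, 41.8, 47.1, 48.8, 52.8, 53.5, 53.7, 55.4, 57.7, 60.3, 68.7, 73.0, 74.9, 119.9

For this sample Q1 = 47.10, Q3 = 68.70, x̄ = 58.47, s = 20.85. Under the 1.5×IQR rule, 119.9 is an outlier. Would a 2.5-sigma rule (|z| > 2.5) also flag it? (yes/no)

yes

z = (119.9 − 58.47) / 20.85 = 2.95.
|z| = 2.95 > 2.5.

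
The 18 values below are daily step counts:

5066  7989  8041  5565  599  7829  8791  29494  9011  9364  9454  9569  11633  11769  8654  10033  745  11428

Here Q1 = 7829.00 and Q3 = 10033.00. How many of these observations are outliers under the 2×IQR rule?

3

IQR = 2204.00; fences at 7829.00 − 4408.00 = 3421.00 and 10033.00 + 4408.00 = 14441.00.
Outside the cutoffs: 599, 745, 29494.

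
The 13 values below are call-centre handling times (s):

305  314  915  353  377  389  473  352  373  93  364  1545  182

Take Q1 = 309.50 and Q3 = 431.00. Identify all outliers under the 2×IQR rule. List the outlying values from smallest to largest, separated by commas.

915, 1545

IQR = Q3 − Q1 = 431.00 − 309.50 = 121.50.
Lower fence = Q1 − 2·IQR = 309.50 − 243.00 = 66.50.
Upper fence = Q3 + 2·IQR = 431.00 + 243.00 = 674.00.
915 > 674.00 → outlier.
1545 > 674.00 → outlier.
All remaining values lie within [66.50, 674.00].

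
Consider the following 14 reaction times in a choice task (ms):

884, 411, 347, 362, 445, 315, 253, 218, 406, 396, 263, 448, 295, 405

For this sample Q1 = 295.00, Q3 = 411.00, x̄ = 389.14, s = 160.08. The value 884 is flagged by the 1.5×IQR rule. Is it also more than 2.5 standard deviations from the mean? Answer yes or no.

z = (884 − 389.14) / 160.08 = 3.09.
|z| = 3.09 > 2.5.

yes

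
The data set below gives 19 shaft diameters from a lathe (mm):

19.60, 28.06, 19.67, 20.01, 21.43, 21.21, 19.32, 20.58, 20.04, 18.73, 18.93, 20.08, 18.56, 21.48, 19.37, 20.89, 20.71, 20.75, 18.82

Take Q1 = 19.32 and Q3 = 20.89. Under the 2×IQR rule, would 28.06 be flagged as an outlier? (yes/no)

IQR = Q3 − Q1 = 20.89 − 19.32 = 1.57.
Lower fence = Q1 − 2·IQR = 19.32 − 3.14 = 16.18.
Upper fence = Q3 + 2·IQR = 20.89 + 3.14 = 24.03.
28.06 lies above the upper fence.

yes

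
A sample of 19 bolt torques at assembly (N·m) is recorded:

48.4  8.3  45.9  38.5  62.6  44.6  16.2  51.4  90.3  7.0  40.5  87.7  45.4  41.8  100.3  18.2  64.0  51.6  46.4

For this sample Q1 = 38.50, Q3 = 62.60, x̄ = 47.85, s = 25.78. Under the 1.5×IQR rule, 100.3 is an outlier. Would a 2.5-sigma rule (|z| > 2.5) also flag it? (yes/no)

z = (100.3 − 47.85) / 25.78 = 2.03.
|z| = 2.03 ≤ 2.5.

no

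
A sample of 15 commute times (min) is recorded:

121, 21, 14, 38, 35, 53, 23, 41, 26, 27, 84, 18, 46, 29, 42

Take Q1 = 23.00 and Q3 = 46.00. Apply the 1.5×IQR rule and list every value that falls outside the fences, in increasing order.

84, 121

IQR = Q3 − Q1 = 46.00 − 23.00 = 23.00.
Lower fence = Q1 − 1.5·IQR = 23.00 − 34.50 = -11.50.
Upper fence = Q3 + 1.5·IQR = 46.00 + 34.50 = 80.50.
84 > 80.50 → outlier.
121 > 80.50 → outlier.
All remaining values lie within [-11.50, 80.50].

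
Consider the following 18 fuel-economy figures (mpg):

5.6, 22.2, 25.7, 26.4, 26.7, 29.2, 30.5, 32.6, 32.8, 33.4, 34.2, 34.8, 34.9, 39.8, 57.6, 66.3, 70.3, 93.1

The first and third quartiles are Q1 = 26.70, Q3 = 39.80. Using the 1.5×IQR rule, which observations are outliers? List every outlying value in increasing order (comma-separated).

5.6, 66.3, 70.3, 93.1

IQR = Q3 − Q1 = 39.80 − 26.70 = 13.10.
Lower fence = Q1 − 1.5·IQR = 26.70 − 19.65 = 7.05.
Upper fence = Q3 + 1.5·IQR = 39.80 + 19.65 = 59.45.
5.6 < 7.05 → outlier.
66.3 > 59.45 → outlier.
70.3 > 59.45 → outlier.
93.1 > 59.45 → outlier.
All remaining values lie within [7.05, 59.45].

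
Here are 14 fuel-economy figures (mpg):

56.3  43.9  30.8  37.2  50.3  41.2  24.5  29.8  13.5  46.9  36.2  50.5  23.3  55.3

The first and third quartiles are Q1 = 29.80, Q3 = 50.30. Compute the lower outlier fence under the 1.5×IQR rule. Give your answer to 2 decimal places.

-0.95

IQR = Q3 − Q1 = 50.30 − 29.80 = 20.50.
Lower fence = Q1 − 1.5·IQR = 29.80 − 30.75 = -0.95.
Upper fence = Q3 + 1.5·IQR = 50.30 + 30.75 = 81.05.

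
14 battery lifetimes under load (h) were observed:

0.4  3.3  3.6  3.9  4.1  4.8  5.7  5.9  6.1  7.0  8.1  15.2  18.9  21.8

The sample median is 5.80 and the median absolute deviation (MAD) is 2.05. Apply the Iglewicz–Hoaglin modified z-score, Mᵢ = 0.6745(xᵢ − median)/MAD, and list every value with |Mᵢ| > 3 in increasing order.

|Mᵢ| > 3 ⇔ |xᵢ − 5.80| > 3·2.05/0.6745 = 9.12.
So outliers lie outside [-3.32, 14.92].
15.2: M = 3.09 → outlier.
18.9: M = 4.31 → outlier.
21.8: M = 5.26 → outlier.

15.2, 18.9, 21.8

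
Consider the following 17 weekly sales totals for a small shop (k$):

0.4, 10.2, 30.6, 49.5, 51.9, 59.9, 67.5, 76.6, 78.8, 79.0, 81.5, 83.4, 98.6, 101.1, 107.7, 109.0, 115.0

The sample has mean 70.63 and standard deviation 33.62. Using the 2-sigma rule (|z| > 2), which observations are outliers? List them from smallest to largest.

0.4

Cutoffs at x̄ ± 2s: 70.63 ± 2·33.62 = [3.39, 137.87].
0.4: z = -2.09, |z| > 2 → outlier.
Every other value lies within [3.39, 137.87].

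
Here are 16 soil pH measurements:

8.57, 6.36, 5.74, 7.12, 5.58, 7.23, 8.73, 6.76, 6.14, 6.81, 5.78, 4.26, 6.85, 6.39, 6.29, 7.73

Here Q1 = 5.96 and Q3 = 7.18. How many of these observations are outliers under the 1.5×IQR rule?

IQR = 1.22; fences at 5.96 − 1.83 = 4.13 and 7.18 + 1.83 = 9.01.
Every value lies within the cutoffs.

0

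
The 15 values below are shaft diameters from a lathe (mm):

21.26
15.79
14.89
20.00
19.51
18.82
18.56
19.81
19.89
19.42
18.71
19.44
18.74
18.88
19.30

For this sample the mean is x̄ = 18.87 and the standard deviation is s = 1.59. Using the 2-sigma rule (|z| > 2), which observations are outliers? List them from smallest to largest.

Cutoffs at x̄ ± 2s: 18.87 ± 2·1.59 = [15.69, 22.05].
14.89: z = -2.50, |z| > 2 → outlier.
Every other value lies within [15.69, 22.05].

14.89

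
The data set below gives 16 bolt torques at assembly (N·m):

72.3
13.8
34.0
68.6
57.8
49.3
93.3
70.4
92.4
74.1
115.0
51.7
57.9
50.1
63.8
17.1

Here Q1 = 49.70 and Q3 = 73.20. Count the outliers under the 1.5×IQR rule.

IQR = 23.50; fences at 49.70 − 35.25 = 14.45 and 73.20 + 35.25 = 108.45.
Outside the cutoffs: 13.8, 115.0.

2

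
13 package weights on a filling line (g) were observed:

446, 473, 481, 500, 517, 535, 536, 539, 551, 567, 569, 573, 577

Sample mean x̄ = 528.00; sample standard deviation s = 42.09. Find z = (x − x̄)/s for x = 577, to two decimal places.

z = (577 − 528.00) / 42.09 = 1.16.

1.16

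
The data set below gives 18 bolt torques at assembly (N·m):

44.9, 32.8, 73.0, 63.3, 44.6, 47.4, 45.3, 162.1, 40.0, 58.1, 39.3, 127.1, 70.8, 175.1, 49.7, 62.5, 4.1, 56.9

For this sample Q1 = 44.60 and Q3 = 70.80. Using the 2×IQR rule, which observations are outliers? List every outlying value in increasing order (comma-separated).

IQR = Q3 − Q1 = 70.80 − 44.60 = 26.20.
Lower fence = Q1 − 2·IQR = 44.60 − 52.40 = -7.80.
Upper fence = Q3 + 2·IQR = 70.80 + 52.40 = 123.20.
127.1 > 123.20 → outlier.
162.1 > 123.20 → outlier.
175.1 > 123.20 → outlier.
All remaining values lie within [-7.80, 123.20].

127.1, 162.1, 175.1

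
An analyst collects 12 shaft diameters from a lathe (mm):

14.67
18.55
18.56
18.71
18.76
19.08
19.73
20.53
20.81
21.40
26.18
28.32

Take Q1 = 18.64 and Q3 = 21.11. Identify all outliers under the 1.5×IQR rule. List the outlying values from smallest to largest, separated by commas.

14.67, 26.18, 28.32

IQR = Q3 − Q1 = 21.11 − 18.64 = 2.47.
Lower fence = Q1 − 1.5·IQR = 18.64 − 3.705 = 14.935.
Upper fence = Q3 + 1.5·IQR = 21.11 + 3.705 = 24.815.
14.67 < 14.935 → outlier.
26.18 > 24.815 → outlier.
28.32 > 24.815 → outlier.
All remaining values lie within [14.935, 24.815].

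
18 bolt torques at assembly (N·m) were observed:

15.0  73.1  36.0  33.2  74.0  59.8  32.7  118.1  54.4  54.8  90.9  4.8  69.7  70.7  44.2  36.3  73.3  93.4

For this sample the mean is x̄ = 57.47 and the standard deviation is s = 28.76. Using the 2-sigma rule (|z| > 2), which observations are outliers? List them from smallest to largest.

118.1

Cutoffs at x̄ ± 2s: 57.47 ± 2·28.76 = [-0.05, 114.99].
118.1: z = 2.11, |z| > 2 → outlier.
Every other value lies within [-0.05, 114.99].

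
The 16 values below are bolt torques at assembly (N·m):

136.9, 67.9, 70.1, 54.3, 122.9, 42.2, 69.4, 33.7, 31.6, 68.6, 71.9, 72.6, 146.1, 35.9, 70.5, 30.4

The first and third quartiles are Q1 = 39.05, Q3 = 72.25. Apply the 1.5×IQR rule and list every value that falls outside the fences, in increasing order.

IQR = Q3 − Q1 = 72.25 − 39.05 = 33.20.
Lower fence = Q1 − 1.5·IQR = 39.05 − 49.80 = -10.75.
Upper fence = Q3 + 1.5·IQR = 72.25 + 49.80 = 122.05.
122.9 > 122.05 → outlier.
136.9 > 122.05 → outlier.
146.1 > 122.05 → outlier.
All remaining values lie within [-10.75, 122.05].

122.9, 136.9, 146.1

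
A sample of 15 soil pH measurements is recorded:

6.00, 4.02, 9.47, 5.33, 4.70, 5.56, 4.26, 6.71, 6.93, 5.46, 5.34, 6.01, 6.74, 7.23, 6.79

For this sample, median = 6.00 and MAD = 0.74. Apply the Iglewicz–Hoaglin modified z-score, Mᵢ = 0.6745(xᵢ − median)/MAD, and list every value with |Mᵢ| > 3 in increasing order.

|Mᵢ| > 3 ⇔ |xᵢ − 6.00| > 3·0.74/0.6745 = 3.29.
So outliers lie outside [2.71, 9.29].
9.47: M = 3.16 → outlier.

9.47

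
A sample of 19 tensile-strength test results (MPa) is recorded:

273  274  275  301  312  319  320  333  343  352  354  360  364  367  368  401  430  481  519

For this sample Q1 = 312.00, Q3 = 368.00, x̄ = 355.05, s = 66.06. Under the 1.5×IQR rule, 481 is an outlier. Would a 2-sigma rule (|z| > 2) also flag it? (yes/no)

no

z = (481 − 355.05) / 66.06 = 1.91.
|z| = 1.91 ≤ 2.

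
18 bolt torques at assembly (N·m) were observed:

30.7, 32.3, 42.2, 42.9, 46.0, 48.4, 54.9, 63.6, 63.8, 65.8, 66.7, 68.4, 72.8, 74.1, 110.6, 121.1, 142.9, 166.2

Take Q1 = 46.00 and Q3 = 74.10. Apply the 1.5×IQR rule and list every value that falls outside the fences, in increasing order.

121.1, 142.9, 166.2

IQR = Q3 − Q1 = 74.10 − 46.00 = 28.10.
Lower fence = Q1 − 1.5·IQR = 46.00 − 42.15 = 3.85.
Upper fence = Q3 + 1.5·IQR = 74.10 + 42.15 = 116.25.
121.1 > 116.25 → outlier.
142.9 > 116.25 → outlier.
166.2 > 116.25 → outlier.
All remaining values lie within [3.85, 116.25].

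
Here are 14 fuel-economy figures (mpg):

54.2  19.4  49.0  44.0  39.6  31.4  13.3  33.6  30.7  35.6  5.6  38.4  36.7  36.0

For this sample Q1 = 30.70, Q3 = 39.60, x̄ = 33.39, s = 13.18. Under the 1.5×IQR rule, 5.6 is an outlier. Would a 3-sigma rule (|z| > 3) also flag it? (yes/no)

no

z = (5.6 − 33.39) / 13.18 = -2.11.
|z| = 2.11 ≤ 3.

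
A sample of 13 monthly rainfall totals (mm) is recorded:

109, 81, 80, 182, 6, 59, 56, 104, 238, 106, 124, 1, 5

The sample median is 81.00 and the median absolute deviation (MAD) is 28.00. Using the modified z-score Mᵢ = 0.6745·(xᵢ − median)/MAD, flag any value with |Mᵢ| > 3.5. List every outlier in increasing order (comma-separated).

238

|Mᵢ| > 3.5 ⇔ |xᵢ − 81.00| > 3.5·28.00/0.6745 = 145.29.
So outliers lie outside [-64.29, 226.29].
238: M = 3.78 → outlier.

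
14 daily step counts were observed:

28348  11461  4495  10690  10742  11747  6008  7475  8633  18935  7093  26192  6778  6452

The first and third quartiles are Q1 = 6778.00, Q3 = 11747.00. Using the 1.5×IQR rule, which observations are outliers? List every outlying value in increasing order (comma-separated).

26192, 28348

IQR = Q3 − Q1 = 11747.00 − 6778.00 = 4969.00.
Lower fence = Q1 − 1.5·IQR = 6778.00 − 7453.50 = -675.50.
Upper fence = Q3 + 1.5·IQR = 11747.00 + 7453.50 = 19200.50.
26192 > 19200.50 → outlier.
28348 > 19200.50 → outlier.
All remaining values lie within [-675.50, 19200.50].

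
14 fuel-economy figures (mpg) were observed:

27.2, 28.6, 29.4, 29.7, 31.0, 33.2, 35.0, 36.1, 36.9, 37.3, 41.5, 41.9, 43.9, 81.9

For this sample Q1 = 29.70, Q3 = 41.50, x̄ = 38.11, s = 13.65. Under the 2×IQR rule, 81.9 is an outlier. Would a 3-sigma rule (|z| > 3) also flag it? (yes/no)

z = (81.9 − 38.11) / 13.65 = 3.21.
|z| = 3.21 > 3.

yes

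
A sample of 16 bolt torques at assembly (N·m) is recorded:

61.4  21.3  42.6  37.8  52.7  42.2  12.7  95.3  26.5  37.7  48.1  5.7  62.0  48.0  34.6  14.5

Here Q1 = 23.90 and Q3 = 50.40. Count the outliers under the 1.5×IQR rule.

1

IQR = 26.50; fences at 23.90 − 39.75 = -15.85 and 50.40 + 39.75 = 90.15.
Outside the cutoffs: 95.3.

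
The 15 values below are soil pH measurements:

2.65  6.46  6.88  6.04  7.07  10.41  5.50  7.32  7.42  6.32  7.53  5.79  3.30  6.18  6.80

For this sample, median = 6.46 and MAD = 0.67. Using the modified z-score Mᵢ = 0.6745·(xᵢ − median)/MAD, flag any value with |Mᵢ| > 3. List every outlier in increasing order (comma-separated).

|Mᵢ| > 3 ⇔ |xᵢ − 6.46| > 3·0.67/0.6745 = 2.98.
So outliers lie outside [3.48, 9.44].
2.65: M = -3.84 → outlier.
3.30: M = -3.18 → outlier.
10.41: M = 3.98 → outlier.

2.65, 3.30, 10.41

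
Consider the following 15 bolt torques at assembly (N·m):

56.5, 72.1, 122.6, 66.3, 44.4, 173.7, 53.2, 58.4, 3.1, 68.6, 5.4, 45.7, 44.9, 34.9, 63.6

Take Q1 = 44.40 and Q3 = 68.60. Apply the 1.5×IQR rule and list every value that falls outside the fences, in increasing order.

IQR = Q3 − Q1 = 68.60 − 44.40 = 24.20.
Lower fence = Q1 − 1.5·IQR = 44.40 − 36.30 = 8.10.
Upper fence = Q3 + 1.5·IQR = 68.60 + 36.30 = 104.90.
3.1 < 8.10 → outlier.
5.4 < 8.10 → outlier.
122.6 > 104.90 → outlier.
173.7 > 104.90 → outlier.
All remaining values lie within [8.10, 104.90].

3.1, 5.4, 122.6, 173.7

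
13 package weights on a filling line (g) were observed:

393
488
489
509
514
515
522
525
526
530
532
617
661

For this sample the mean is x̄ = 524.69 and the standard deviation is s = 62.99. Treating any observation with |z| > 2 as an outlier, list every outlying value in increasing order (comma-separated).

393, 661

Cutoffs at x̄ ± 2s: 524.69 ± 2·62.99 = [398.71, 650.67].
393: z = -2.09, |z| > 2 → outlier.
661: z = 2.16, |z| > 2 → outlier.
Every other value lies within [398.71, 650.67].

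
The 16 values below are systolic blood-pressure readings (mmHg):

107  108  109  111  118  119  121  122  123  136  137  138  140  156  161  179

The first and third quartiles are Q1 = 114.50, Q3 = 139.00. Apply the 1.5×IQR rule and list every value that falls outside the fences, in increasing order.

IQR = Q3 − Q1 = 139.00 − 114.50 = 24.50.
Lower fence = Q1 − 1.5·IQR = 114.50 − 36.75 = 77.75.
Upper fence = Q3 + 1.5·IQR = 139.00 + 36.75 = 175.75.
179 > 175.75 → outlier.
All remaining values lie within [77.75, 175.75].

179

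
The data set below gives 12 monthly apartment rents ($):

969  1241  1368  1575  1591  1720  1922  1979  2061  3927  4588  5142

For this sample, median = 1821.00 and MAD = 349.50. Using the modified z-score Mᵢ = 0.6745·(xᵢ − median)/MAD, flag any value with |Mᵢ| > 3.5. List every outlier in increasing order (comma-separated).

|Mᵢ| > 3.5 ⇔ |xᵢ − 1821.00| > 3.5·349.50/0.6745 = 1813.57.
So outliers lie outside [7.43, 3634.57].
3927: M = 4.06 → outlier.
4588: M = 5.34 → outlier.
5142: M = 6.41 → outlier.

3927, 4588, 5142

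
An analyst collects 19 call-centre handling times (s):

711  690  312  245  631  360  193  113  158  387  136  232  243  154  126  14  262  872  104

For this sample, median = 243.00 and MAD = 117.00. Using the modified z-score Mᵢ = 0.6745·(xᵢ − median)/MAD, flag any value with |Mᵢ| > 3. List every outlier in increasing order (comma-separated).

872

|Mᵢ| > 3 ⇔ |xᵢ − 243.00| > 3·117.00/0.6745 = 520.39.
So outliers lie outside [-277.39, 763.39].
872: M = 3.63 → outlier.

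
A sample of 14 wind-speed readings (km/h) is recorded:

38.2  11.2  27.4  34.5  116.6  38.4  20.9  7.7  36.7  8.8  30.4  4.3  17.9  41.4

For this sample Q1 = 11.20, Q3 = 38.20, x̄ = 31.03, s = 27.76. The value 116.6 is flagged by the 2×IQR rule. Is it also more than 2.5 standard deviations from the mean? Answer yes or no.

yes

z = (116.6 − 31.03) / 27.76 = 3.08.
|z| = 3.08 > 2.5.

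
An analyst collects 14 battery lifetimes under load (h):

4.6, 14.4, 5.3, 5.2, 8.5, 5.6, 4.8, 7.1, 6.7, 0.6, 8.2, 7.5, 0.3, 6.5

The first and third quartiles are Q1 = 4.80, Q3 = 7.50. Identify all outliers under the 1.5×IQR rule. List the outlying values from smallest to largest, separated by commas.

IQR = Q3 − Q1 = 7.50 − 4.80 = 2.70.
Lower fence = Q1 − 1.5·IQR = 4.80 − 4.05 = 0.75.
Upper fence = Q3 + 1.5·IQR = 7.50 + 4.05 = 11.55.
0.3 < 0.75 → outlier.
0.6 < 0.75 → outlier.
14.4 > 11.55 → outlier.
All remaining values lie within [0.75, 11.55].

0.3, 0.6, 14.4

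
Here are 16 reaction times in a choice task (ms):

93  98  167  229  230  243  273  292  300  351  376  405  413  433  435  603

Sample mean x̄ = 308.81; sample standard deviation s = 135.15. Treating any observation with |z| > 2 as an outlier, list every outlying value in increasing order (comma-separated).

Cutoffs at x̄ ± 2s: 308.81 ± 2·135.15 = [38.51, 579.11].
603: z = 2.18, |z| > 2 → outlier.
Every other value lies within [38.51, 579.11].

603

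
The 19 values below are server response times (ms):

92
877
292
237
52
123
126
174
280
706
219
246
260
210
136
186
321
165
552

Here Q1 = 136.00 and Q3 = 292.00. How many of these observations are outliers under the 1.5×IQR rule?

3

IQR = 156.00; fences at 136.00 − 234.00 = -98.00 and 292.00 + 234.00 = 526.00.
Outside the cutoffs: 552, 706, 877.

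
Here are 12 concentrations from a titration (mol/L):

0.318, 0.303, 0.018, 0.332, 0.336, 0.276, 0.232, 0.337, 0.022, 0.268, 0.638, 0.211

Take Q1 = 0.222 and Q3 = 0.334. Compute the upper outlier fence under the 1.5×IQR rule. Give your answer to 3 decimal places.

0.502

IQR = Q3 − Q1 = 0.334 − 0.222 = 0.112.
Lower fence = Q1 − 1.5·IQR = 0.222 − 0.168 = 0.054.
Upper fence = Q3 + 1.5·IQR = 0.334 + 0.168 = 0.502.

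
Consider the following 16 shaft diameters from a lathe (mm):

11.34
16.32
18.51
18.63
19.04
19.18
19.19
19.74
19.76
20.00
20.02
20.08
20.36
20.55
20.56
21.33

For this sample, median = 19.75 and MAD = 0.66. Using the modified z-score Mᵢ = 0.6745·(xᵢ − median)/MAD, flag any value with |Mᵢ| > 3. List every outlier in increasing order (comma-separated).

11.34, 16.32

|Mᵢ| > 3 ⇔ |xᵢ − 19.75| > 3·0.66/0.6745 = 2.94.
So outliers lie outside [16.81, 22.69].
11.34: M = -8.59 → outlier.
16.32: M = -3.51 → outlier.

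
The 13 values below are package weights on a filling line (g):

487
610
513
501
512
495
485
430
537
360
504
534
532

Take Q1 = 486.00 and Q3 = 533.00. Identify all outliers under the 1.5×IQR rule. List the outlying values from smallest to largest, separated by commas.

IQR = Q3 − Q1 = 533.00 − 486.00 = 47.00.
Lower fence = Q1 − 1.5·IQR = 486.00 − 70.50 = 415.50.
Upper fence = Q3 + 1.5·IQR = 533.00 + 70.50 = 603.50.
360 < 415.50 → outlier.
610 > 603.50 → outlier.
All remaining values lie within [415.50, 603.50].

360, 610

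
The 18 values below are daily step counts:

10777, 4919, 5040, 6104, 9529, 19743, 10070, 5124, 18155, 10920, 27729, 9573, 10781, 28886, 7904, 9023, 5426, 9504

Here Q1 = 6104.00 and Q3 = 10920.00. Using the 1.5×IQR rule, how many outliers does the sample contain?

4

IQR = 4816.00; fences at 6104.00 − 7224.00 = -1120.00 and 10920.00 + 7224.00 = 18144.00.
Outside the cutoffs: 18155, 19743, 27729, 28886.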